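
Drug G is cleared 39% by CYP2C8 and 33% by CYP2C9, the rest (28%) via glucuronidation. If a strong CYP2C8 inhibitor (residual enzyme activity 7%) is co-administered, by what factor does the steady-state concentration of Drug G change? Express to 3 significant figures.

The CYP2C8 pathway (39% of clearance) falls to 0.07× activity: 0.39 × 0.07 = 0.0273.
CYP2C9 (33%) and the residual 28% are unaffected.
New clearance relative to baseline: 0.0273 + 0.33 + 0.28 = 0.6373.
Since steady-state concentration ∝ 1/CL, the ratio is 1 / 0.6373 = 1.57.

1.57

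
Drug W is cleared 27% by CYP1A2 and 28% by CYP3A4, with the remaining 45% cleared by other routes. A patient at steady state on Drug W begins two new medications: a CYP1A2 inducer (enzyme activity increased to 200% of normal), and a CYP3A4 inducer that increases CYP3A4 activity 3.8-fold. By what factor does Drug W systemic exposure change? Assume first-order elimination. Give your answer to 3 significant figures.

CYP1A2: 0.27 × 2 = 0.54
CYP3A4: 0.28 × 3.8 = 1.064
Other: 0.45 (unchanged)
Relative clearance = 0.54 + 1.064 + 0.45 = 2.054.
Because systemic exposure varies inversely with clearance, the combined effect is 1 / 2.054 = 0.487.

0.487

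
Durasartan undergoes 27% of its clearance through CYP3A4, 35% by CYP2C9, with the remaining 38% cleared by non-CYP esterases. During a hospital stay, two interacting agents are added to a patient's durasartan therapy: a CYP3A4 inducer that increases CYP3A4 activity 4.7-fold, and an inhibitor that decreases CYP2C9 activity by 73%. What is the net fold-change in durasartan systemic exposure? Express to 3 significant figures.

CYP3A4: 0.27 × 4.7 = 1.269
CYP2C9: 0.35 × 0.27 = 0.0945
Other: 0.38 (unchanged)
CL_new/CL_old = 1.269 + 0.0945 + 0.38 = 1.7435.
Because systemic exposure varies inversely with clearance, the combined effect is 1 / 1.7435 = 0.574.

0.574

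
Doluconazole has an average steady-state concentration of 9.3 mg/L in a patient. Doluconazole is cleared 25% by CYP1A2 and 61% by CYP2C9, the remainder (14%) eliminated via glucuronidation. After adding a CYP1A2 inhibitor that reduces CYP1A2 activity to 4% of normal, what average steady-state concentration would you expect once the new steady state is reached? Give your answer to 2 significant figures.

12 mg/L

The CYP1A2 pathway (25% of clearance) drops to 0.04× activity: 0.25 × 0.04 = 0.01.
CYP2C9 (61%) and the residual 14% are unaffected.
CL_new/CL_old = 0.01 + 0.61 + 0.14 = 0.76.
New average steady-state concentration = baseline ÷ relative clearance = 9.3 / 0.76 = 12 mg/L.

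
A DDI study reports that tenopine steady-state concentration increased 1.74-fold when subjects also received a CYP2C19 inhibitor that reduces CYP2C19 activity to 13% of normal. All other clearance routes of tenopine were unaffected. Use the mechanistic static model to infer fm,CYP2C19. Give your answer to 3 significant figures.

0.489

Let x = fm,CYP2C19. Because steady-state concentration ∝ 1/CL, relative clearance fell to 1/1.74 = 0.5747.
Only the CYP2C19 route changed, so 0.5747 = x·0.13 + (1 − x), giving x = 0.489.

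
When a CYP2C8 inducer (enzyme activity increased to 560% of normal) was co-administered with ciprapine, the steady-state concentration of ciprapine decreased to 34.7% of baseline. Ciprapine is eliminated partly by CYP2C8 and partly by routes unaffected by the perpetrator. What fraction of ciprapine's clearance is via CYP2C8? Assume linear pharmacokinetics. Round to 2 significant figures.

0.41

Let fm be the CYP2C8 fraction. New clearance relative to baseline = fm × 5.6 + (1 − fm).
Steady-state concentration ratio = 1 / (new CL fraction), so new CL fraction = 1 / 0.347 = 2.882.
fm × 5.6 + 1 − fm = 2.882  ⇒  fm × (5.6 − 1) = 1.882  ⇒  fm = 0.41.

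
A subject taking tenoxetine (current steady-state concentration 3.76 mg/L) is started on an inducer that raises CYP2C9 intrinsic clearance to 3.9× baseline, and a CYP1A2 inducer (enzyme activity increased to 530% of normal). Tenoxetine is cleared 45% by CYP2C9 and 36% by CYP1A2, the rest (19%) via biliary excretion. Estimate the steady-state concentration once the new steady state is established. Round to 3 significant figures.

CYP2C9: 0.45 × 3.9 = 1.755
CYP1A2: 0.36 × 5.3 = 1.908
Other: 0.19 (unchanged)
New clearance relative to baseline: 1.755 + 1.908 + 0.19 = 3.853.
Steady-state concentration ∝ 1/CL: new value = 3.76 / 3.853 = 0.976 mg/L.

0.976 mg/L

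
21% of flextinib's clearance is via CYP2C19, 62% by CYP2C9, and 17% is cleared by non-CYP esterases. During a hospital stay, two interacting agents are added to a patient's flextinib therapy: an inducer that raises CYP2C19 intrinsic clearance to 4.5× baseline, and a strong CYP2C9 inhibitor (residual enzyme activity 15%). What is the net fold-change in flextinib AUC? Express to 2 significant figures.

0.83

The CYP2C19 pathway (21% of clearance) is boosted to 4.5× activity: 0.21 × 4.5 = 0.945.
The CYP2C9 pathway (62% of clearance) falls to 0.15× activity: 0.62 × 0.15 = 0.093.
Non-CYP routes (17%) are unchanged.
CL_new/CL_old = 0.945 + 0.093 + 0.17 = 1.208.
AUC ∝ 1/CL: fold-change = 1 / 1.208 = 0.83.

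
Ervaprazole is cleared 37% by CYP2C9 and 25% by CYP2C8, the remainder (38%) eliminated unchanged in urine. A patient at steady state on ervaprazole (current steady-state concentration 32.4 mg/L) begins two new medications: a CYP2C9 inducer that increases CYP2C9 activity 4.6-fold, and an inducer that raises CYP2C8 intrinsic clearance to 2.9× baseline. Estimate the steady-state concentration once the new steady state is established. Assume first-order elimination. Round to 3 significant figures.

11.5 mg/L

The CYP2C9 pathway (37% of clearance) increases to 4.6× activity: 0.37 × 4.6 = 1.702.
The CYP2C8 pathway (25% of clearance) increases to 2.9× activity: 0.25 × 2.9 = 0.725.
The remaining 38% of clearance is unaffected.
Relative clearance = 1.702 + 0.725 + 0.38 = 2.807.
Dividing the baseline by the relative clearance: 32.4 / 2.807 = 11.5 mg/L.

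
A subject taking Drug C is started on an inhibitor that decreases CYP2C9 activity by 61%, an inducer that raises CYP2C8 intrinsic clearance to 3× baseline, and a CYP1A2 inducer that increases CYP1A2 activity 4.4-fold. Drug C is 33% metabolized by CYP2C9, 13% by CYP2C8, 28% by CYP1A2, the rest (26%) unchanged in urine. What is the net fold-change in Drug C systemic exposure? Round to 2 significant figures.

0.50

CYP2C9: 0.33 × 0.39 = 0.1287
CYP2C8: 0.13 × 3 = 0.39
CYP1A2: 0.28 × 4.4 = 1.232
Other: 0.26 (unchanged)
New clearance relative to baseline: 0.1287 + 0.39 + 1.232 + 0.26 = 2.0107.
Net systemic exposure ratio = 1 / 2.0107 = 0.50.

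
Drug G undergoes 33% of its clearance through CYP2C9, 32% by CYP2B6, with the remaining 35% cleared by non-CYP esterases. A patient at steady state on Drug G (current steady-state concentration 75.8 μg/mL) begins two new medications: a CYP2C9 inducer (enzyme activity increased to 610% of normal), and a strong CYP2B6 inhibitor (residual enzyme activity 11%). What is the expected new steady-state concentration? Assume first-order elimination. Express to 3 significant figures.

CYP2C9: 0.33 × 6.1 = 2.013
CYP2B6: 0.32 × 0.11 = 0.0352
Other: 0.35 (unchanged)
Relative clearance = 2.013 + 0.0352 + 0.35 = 2.3982.
Dividing the baseline by the relative clearance: 75.8 / 2.3982 = 31.6 μg/mL.

31.6 μg/mL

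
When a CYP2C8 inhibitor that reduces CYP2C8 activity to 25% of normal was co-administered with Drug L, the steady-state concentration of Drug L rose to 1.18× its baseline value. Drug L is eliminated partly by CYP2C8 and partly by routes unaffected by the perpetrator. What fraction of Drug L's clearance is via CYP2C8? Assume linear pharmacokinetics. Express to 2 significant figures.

Call the CYP2C8 fraction fm. After the interaction, CL_new/CL_old = fm × 0.25 + (1 − fm).
Steady-state concentration ratio = 1 / (new CL fraction), so new CL fraction = 1 / 1.18 = 0.8475.
fm × 0.25 + 1 − fm = 0.8475  ⇒  fm × (0.25 − 1) = −0.1525  ⇒  fm = 0.20.

0.20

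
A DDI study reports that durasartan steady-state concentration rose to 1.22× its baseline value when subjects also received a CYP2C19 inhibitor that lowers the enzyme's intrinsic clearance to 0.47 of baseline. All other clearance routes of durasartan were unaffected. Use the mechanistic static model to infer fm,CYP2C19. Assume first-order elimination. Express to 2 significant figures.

0.34

CL'/CL = 1 / 1.22 = 0.8197
0.47·fm + (1 − fm) = 0.8197
fm = (0.8197 − 1) / (0.47 − 1) = 0.34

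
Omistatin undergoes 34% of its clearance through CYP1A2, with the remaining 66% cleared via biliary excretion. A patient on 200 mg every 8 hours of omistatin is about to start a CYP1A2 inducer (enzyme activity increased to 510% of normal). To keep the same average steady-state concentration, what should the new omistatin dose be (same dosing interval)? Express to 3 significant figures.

The CYP1A2 pathway (34% of clearance) is boosted to 5.1× activity: 0.34 × 5.1 = 1.734.
Non-CYP routes (66%) are unchanged.
Relative clearance = 1.734 + 0.66 = 2.394.
Exposure is unchanged when dose changes in proportion to clearance. New dose = 200 mg × 2.394 = 479 mg.

479 mg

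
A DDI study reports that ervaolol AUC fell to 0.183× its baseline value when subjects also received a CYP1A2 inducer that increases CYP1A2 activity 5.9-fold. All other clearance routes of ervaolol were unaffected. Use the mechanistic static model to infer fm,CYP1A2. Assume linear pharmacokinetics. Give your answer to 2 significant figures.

0.91

CL'/CL = 1 / 0.183 = 5.464
5.9·fm + (1 − fm) = 5.464
fm = (5.464 − 1) / (5.9 − 1) = 0.91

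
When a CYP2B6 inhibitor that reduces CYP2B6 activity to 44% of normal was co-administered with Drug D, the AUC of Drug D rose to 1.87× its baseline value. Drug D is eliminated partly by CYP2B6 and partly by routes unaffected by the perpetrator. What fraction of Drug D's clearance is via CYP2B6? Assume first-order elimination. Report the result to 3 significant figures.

0.831

CL'/CL = 1 / 1.87 = 0.5348
0.44·fm + (1 − fm) = 0.5348
fm = (0.5348 − 1) / (0.44 − 1) = 0.831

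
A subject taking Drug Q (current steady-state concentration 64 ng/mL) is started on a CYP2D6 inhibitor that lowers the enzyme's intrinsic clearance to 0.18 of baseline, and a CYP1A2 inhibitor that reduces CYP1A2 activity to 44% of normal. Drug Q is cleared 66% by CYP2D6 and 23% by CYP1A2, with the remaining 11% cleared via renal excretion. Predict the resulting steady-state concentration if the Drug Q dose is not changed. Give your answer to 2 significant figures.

The CYP2D6 pathway (66% of clearance) drops to 0.18× activity: 0.66 × 0.18 = 0.1188.
The CYP1A2 pathway (23% of clearance) is reduced to 0.44× activity: 0.23 × 0.44 = 0.1012.
Non-CYP routes (11%) are unchanged.
CL_new/CL_old = 0.1188 + 0.1012 + 0.11 = 0.33.
Dividing the baseline by the relative clearance: 64 / 0.33 = 1.9 × 10² ng/mL.

1.9 × 10² ng/mL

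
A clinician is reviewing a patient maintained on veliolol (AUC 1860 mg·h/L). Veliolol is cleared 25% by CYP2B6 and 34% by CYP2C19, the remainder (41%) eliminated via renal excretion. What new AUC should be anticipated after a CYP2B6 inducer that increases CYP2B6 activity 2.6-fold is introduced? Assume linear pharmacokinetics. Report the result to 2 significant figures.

CYP2B6: 0.25 × 2.6 = 0.65
CYP2C19: 0.34 (unchanged)
Other: 0.41 (unchanged)
Relative clearance = 0.65 + 0.34 + 0.41 = 1.4.
With dosing unchanged, AUC scales as 1/CL: 1860 / 1.4 = 1.3 × 10³ mg·h/L.

1.3 × 10³ mg·h/L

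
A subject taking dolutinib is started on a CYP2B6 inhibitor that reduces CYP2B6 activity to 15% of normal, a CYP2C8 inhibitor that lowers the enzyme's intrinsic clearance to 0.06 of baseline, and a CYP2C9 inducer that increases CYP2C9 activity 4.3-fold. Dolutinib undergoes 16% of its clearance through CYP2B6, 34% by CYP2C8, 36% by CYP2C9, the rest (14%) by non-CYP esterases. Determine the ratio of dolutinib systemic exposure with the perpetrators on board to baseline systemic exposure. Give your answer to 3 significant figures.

CYP2B6: 0.16 × 0.15 = 0.024
CYP2C8: 0.34 × 0.06 = 0.0204
CYP2C9: 0.36 × 4.3 = 1.548
Other: 0.14 (unchanged)
New clearance relative to baseline: 0.024 + 0.0204 + 1.548 + 0.14 = 1.7324.
Systemic exposure ∝ 1/CL: fold-change = 1 / 1.7324 = 0.577.

0.577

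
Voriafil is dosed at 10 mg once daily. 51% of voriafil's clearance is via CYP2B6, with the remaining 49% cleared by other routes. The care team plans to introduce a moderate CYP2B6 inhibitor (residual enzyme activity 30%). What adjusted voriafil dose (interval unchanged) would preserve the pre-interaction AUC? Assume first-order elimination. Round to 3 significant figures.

6.43 mg

CYP2B6: 0.51 × 0.3 = 0.153
Other: 0.49 (unchanged)
CL_new/CL_old = 0.153 + 0.49 = 0.643.
Exposure is unchanged when dose changes in proportion to clearance. New dose = 10 mg × 0.643 = 6.43 mg.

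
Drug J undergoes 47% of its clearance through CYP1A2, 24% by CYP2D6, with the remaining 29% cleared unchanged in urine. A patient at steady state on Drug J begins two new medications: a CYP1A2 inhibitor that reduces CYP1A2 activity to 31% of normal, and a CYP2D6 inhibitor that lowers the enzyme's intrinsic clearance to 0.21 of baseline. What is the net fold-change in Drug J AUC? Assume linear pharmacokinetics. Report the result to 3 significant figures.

The CYP1A2 pathway (47% of clearance) falls to 0.31× activity: 0.47 × 0.31 = 0.1457.
The CYP2D6 pathway (24% of clearance) is reduced to 0.21× activity: 0.24 × 0.21 = 0.0504.
Non-CYP routes (29%) are unchanged.
New clearance relative to baseline: 0.1457 + 0.0504 + 0.29 = 0.4861.
Net AUC ratio = 1 / 0.4861 = 2.06.

2.06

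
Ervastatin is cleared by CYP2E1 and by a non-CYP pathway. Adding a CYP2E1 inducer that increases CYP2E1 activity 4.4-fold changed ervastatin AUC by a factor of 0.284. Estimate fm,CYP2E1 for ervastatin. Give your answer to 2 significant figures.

CL'/CL = 1 / 0.284 = 3.521
4.4·fm + (1 − fm) = 3.521
fm = (3.521 − 1) / (4.4 − 1) = 0.74

0.74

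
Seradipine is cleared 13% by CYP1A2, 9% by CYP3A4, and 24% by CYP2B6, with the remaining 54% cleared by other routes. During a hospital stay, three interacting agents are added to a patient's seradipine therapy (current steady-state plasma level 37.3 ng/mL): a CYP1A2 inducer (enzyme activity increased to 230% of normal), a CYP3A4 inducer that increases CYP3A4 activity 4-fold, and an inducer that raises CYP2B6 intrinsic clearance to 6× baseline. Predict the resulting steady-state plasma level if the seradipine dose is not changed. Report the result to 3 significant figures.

14.1 ng/mL

The CYP1A2 pathway (13% of clearance) rises to 2.3× activity: 0.13 × 2.3 = 0.299.
The CYP3A4 pathway (9% of clearance) is boosted to 4× activity: 0.09 × 4 = 0.36.
The CYP2B6 pathway (24% of clearance) rises to 6× activity: 0.24 × 6 = 1.44.
Non-CYP routes (54%) are unchanged.
New clearance relative to baseline: 0.299 + 0.36 + 1.44 + 0.54 = 2.639.
New steady-state plasma level = 37.3 / 2.639 = 14.1 ng/mL (concentration scales inversely with clearance).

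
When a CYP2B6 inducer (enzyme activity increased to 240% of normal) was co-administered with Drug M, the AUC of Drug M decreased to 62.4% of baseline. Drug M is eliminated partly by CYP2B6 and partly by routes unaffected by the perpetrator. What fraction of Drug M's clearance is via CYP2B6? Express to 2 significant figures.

Let x = fm,CYP2B6. Because AUC ∝ 1/CL, relative clearance rose to 1/0.624 = 1.603.
Only the CYP2B6 route changed, so 1.603 = x·2.4 + (1 − x), giving x = 0.43.

0.43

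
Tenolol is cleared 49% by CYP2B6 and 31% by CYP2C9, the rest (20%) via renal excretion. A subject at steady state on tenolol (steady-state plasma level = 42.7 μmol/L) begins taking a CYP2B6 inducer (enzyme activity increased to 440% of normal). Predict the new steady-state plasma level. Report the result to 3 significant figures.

16.0 μmol/L

The CYP2B6 pathway (49% of clearance) rises to 4.4× activity: 0.49 × 4.4 = 2.156.
CYP2C9 (31%) and the residual 20% are unaffected.
Relative clearance = 2.156 + 0.31 + 0.2 = 2.666.
Steady-state plasma level ∝ 1/CL, so new value = 42.7 / 2.666 = 16.0 μmol/L.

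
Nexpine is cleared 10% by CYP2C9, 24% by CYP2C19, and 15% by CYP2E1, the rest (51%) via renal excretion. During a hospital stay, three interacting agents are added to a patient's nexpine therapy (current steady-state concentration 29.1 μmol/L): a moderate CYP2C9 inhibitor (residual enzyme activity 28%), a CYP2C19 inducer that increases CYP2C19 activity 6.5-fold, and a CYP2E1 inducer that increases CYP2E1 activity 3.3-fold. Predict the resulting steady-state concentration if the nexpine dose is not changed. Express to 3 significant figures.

11.2 μmol/L

The CYP2C9 pathway (10% of clearance) drops to 0.28× activity: 0.1 × 0.28 = 0.028.
The CYP2C19 pathway (24% of clearance) rises to 6.5× activity: 0.24 × 6.5 = 1.56.
The CYP2E1 pathway (15% of clearance) increases to 3.3× activity: 0.15 × 3.3 = 0.495.
The remaining 51% of clearance is unaffected.
Relative clearance = 0.028 + 1.56 + 0.495 + 0.51 = 2.593.
Dividing the baseline by the relative clearance: 29.1 / 2.593 = 11.2 μmol/L.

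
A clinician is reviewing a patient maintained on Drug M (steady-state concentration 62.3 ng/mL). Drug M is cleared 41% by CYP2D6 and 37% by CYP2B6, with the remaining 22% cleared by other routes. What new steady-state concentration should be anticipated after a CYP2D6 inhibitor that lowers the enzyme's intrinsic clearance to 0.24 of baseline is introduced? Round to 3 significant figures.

The CYP2D6 pathway (41% of clearance) is reduced to 0.24× activity: 0.41 × 0.24 = 0.0984.
CYP2B6 (37%) and the residual 22% are unaffected.
New clearance relative to baseline: 0.0984 + 0.37 + 0.22 = 0.6884.
Steady-state concentration ∝ 1/CL, so new value = 62.3 / 0.6884 = 90.5 ng/mL.

90.5 ng/mL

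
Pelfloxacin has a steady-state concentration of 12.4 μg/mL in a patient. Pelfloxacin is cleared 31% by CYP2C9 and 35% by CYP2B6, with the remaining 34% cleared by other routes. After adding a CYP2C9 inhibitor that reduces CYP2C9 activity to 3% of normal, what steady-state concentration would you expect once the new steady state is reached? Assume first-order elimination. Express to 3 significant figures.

17.7 μg/mL

The CYP2C9 pathway (31% of clearance) is reduced to 0.03× activity: 0.31 × 0.03 = 0.0093.
CYP2B6 (35%) and the residual 34% are unaffected.
New clearance relative to baseline: 0.0093 + 0.35 + 0.34 = 0.6993.
New steady-state concentration = baseline ÷ relative clearance = 12.4 / 0.6993 = 17.7 μg/mL.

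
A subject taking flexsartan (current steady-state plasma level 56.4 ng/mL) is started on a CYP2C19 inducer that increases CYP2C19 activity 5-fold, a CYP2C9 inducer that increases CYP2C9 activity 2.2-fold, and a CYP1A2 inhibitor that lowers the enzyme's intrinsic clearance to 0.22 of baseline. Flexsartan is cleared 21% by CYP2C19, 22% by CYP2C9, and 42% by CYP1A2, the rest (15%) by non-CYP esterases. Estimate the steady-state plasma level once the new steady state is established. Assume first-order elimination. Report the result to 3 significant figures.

CYP2C19: 0.21 × 5 = 1.05
CYP2C9: 0.22 × 2.2 = 0.484
CYP1A2: 0.42 × 0.22 = 0.0924
Other: 0.15 (unchanged)
CL_new/CL_old = 1.05 + 0.484 + 0.0924 + 0.15 = 1.7764.
Steady-state plasma level ∝ 1/CL: new value = 56.4 / 1.7764 = 31.7 ng/mL.

31.7 ng/mL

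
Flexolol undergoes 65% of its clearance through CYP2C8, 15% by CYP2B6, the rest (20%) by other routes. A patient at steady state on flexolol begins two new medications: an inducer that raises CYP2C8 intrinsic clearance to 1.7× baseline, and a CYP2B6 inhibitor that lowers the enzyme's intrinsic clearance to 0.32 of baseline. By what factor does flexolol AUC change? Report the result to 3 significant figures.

0.739

CYP2C8: 0.65 × 1.7 = 1.105
CYP2B6: 0.15 × 0.32 = 0.048
Other: 0.2 (unchanged)
Relative clearance = 1.105 + 0.048 + 0.2 = 1.353.
Net AUC ratio = 1 / 1.353 = 0.739.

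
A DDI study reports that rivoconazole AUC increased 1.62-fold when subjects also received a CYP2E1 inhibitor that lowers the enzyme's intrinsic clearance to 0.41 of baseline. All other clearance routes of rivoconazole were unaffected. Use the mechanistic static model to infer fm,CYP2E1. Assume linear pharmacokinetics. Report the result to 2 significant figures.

Let fm be the CYP2E1 fraction. New clearance relative to baseline = fm × 0.41 + (1 − fm).
AUC ratio = 1 / (new CL fraction), so new CL fraction = 1 / 1.62 = 0.6173.
fm × 0.41 + 1 − fm = 0.6173  ⇒  fm × (0.41 − 1) = −0.3827  ⇒  fm = 0.65.

0.65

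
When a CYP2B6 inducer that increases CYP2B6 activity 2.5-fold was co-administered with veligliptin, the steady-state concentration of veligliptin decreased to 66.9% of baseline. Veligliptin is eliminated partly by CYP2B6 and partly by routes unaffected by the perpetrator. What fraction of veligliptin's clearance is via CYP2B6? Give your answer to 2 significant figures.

0.33

CL'/CL = 1 / 0.669 = 1.495
2.5·fm + (1 − fm) = 1.495
fm = (1.495 − 1) / (2.5 − 1) = 0.33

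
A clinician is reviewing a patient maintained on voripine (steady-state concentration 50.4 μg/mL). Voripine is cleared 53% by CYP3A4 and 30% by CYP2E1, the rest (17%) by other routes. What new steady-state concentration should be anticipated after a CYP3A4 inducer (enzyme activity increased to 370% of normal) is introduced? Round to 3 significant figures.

The CYP3A4 pathway (53% of clearance) increases to 3.7× activity: 0.53 × 3.7 = 1.961.
CYP2E1 (30%) and the residual 17% are unaffected.
Relative clearance = 1.961 + 0.3 + 0.17 = 2.431.
Steady-state concentration ∝ 1/CL, so new value = 50.4 / 2.431 = 20.7 μg/mL.

20.7 μg/mL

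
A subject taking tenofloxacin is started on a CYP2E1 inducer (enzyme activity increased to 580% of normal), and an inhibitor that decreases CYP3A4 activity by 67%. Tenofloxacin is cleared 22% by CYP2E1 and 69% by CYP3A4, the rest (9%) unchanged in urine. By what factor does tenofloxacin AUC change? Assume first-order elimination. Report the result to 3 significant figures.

CYP2E1: 0.22 × 5.8 = 1.276
CYP3A4: 0.69 × 0.33 = 0.2277
Other: 0.09 (unchanged)
Relative clearance = 1.276 + 0.2277 + 0.09 = 1.5937.
Because AUC varies inversely with clearance, the combined effect is 1 / 1.5937 = 0.627.

0.627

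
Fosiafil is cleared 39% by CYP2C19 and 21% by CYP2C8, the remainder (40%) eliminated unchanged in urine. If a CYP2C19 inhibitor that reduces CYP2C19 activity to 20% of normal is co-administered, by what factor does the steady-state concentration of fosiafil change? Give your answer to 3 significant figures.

1.45

The CYP2C19 pathway (39% of clearance) falls to 0.2× activity: 0.39 × 0.2 = 0.078.
CYP2C8 (21%) and the residual 40% are unaffected.
New clearance relative to baseline: 0.078 + 0.21 + 0.4 = 0.688.
Steady-state concentration ratio = CL_old/CL_new = 1 / 0.688 = 1.45.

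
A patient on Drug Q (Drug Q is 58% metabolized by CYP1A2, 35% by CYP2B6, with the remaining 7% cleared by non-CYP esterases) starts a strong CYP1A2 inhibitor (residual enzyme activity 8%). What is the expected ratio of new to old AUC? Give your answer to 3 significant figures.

2.14

CYP1A2: 0.58 × 0.08 = 0.0464
CYP2B6: 0.35 (unchanged)
Other: 0.07 (unchanged)
CL_new/CL_old = 0.0464 + 0.35 + 0.07 = 0.4664.
AUC is inversely proportional to clearance, so the fold-change is 1 / 0.4664 = 2.14.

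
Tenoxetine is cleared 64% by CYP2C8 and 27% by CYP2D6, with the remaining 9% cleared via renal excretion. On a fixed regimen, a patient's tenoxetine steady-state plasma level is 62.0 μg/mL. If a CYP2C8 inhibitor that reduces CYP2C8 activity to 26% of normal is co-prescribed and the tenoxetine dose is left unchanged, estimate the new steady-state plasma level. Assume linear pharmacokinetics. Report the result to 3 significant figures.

118 μg/mL

The CYP2C8 pathway (64% of clearance) falls to 0.26× activity: 0.64 × 0.26 = 0.1664.
CYP2D6 (27%) and the residual 9% are unaffected.
Relative clearance = 0.1664 + 0.27 + 0.09 = 0.5264.
Steady-state plasma level ∝ 1/CL, so new value = 62.0 / 0.5264 = 118 μg/mL.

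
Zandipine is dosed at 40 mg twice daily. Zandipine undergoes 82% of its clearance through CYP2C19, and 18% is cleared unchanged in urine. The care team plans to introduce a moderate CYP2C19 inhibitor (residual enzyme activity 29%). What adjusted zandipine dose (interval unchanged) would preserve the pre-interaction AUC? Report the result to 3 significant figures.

16.7 mg

The CYP2C19 pathway (82% of clearance) is reduced to 0.29× activity: 0.82 × 0.29 = 0.2378.
The remaining 18% of clearance is unaffected.
New clearance relative to baseline: 0.2378 + 0.18 = 0.4178.
Css,avg = (dose rate)/CL, so holding Css fixed requires dose ∝ CL: 40 × 0.4178 = 16.7 mg.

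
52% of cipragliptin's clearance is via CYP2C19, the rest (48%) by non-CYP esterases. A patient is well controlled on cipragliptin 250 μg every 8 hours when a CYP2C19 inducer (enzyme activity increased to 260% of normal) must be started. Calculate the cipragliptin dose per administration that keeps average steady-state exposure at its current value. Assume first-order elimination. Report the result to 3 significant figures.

CYP2C19: 0.52 × 2.6 = 1.352
Other: 0.48 (unchanged)
New clearance relative to baseline: 1.352 + 0.48 = 1.832.
Css,avg = (dose rate)/CL, so holding Css fixed requires dose ∝ CL: 250 × 1.832 = 458 μg.

458 μg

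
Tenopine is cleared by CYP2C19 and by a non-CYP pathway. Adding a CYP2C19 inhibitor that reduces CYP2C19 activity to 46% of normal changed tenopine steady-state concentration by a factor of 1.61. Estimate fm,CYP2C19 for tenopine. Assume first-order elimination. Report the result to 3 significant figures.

Let x = fm,CYP2C19. Because steady-state concentration ∝ 1/CL, relative clearance fell to 1/1.61 = 0.6211.
Setting x·0.46 + (1 − x) = 0.6211 and solving: x = (0.6211 − 1)/(0.46 − 1) = 0.702.

0.702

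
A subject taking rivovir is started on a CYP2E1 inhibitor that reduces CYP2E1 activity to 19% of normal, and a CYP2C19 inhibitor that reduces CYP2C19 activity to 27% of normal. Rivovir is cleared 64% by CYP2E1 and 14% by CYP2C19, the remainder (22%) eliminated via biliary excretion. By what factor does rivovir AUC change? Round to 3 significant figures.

2.64

CYP2E1: 0.64 × 0.19 = 0.1216
CYP2C19: 0.14 × 0.27 = 0.0378
Other: 0.22 (unchanged)
CL_new/CL_old = 0.1216 + 0.0378 + 0.22 = 0.3794.
AUC ∝ 1/CL: fold-change = 1 / 0.3794 = 2.64.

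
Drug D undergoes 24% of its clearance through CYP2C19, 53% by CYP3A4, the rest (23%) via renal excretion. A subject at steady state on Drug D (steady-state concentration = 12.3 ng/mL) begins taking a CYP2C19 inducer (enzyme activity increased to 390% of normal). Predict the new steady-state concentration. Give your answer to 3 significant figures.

The CYP2C19 pathway (24% of clearance) increases to 3.9× activity: 0.24 × 3.9 = 0.936.
CYP3A4 (53%) and the residual 23% are unaffected.
New clearance relative to baseline: 0.936 + 0.53 + 0.23 = 1.696.
Steady-state concentration ∝ 1/CL, so new value = 12.3 / 1.696 = 7.25 ng/mL.

7.25 ng/mL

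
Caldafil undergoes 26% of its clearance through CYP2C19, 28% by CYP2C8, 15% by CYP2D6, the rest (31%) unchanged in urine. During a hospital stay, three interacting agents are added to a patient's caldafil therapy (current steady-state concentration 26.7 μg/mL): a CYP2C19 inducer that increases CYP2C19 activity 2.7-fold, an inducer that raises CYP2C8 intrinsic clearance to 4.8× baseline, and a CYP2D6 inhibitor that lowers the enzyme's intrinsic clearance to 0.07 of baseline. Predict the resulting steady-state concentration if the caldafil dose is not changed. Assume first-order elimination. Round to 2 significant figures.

11 μg/mL

The CYP2C19 pathway (26% of clearance) rises to 2.7× activity: 0.26 × 2.7 = 0.702.
The CYP2C8 pathway (28% of clearance) is boosted to 4.8× activity: 0.28 × 4.8 = 1.344.
The CYP2D6 pathway (15% of clearance) drops to 0.07× activity: 0.15 × 0.07 = 0.0105.
The remaining 31% of clearance is unaffected.
CL_new/CL_old = 0.702 + 1.344 + 0.0105 + 0.31 = 2.3665.
Steady-state concentration ∝ 1/CL: new value = 26.7 / 2.3665 = 11 μg/mL.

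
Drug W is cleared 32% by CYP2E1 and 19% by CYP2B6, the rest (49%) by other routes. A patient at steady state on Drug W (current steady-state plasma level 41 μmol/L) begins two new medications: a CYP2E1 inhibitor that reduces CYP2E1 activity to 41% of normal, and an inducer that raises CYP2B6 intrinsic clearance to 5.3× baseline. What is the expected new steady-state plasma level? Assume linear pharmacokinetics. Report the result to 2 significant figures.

The CYP2E1 pathway (32% of clearance) falls to 0.41× activity: 0.32 × 0.41 = 0.1312.
The CYP2B6 pathway (19% of clearance) is boosted to 5.3× activity: 0.19 × 5.3 = 1.007.
The remaining 49% of clearance is unaffected.
New clearance relative to baseline: 0.1312 + 1.007 + 0.49 = 1.6282.
Steady-state plasma level ∝ 1/CL: new value = 41 / 1.6282 = 25 μmol/L.

25 μmol/L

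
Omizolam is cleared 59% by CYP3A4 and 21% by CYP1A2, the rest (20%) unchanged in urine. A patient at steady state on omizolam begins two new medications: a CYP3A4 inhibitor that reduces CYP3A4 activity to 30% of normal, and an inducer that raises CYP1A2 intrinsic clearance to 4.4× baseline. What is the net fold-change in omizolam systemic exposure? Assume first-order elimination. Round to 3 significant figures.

0.769

The CYP3A4 pathway (59% of clearance) falls to 0.3× activity: 0.59 × 0.3 = 0.177.
The CYP1A2 pathway (21% of clearance) rises to 4.4× activity: 0.21 × 4.4 = 0.924.
Non-CYP routes (20%) are unchanged.
New clearance relative to baseline: 0.177 + 0.924 + 0.2 = 1.301.
Because systemic exposure varies inversely with clearance, the combined effect is 1 / 1.301 = 0.769.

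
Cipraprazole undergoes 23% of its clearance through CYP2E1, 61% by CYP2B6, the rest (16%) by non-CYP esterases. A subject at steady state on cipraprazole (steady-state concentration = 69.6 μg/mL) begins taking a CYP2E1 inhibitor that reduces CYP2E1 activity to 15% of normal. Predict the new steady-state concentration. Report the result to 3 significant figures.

The CYP2E1 pathway (23% of clearance) falls to 0.15× activity: 0.23 × 0.15 = 0.0345.
CYP2B6 (61%) and the residual 16% are unaffected.
CL_new/CL_old = 0.0345 + 0.61 + 0.16 = 0.8045.
Steady-state concentration ∝ 1/CL, so new value = 69.6 / 0.8045 = 86.5 μg/mL.

86.5 μg/mL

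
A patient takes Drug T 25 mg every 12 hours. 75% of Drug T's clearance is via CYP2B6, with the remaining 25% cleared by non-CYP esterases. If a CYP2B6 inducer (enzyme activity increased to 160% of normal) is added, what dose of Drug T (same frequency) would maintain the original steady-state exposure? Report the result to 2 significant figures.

36 mg

The CYP2B6 pathway (75% of clearance) increases to 1.6× activity: 0.75 × 1.6 = 1.2.
Non-CYP routes (25%) are unchanged.
New clearance relative to baseline: 1.2 + 0.25 = 1.45.
Css,avg = (dose rate)/CL, so holding Css fixed requires dose ∝ CL: 25 × 1.45 = 36 mg.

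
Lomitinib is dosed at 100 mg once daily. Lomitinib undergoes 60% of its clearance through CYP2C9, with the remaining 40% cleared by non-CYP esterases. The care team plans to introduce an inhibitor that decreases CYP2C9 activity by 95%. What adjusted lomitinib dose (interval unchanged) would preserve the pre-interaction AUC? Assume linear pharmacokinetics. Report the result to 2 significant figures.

The CYP2C9 pathway (60% of clearance) is reduced to 0.05× activity: 0.6 × 0.05 = 0.03.
Non-CYP routes (40%) are unchanged.
Relative clearance = 0.03 + 0.4 = 0.43.
Exposure is unchanged when dose changes in proportion to clearance. New dose = 100 mg × 0.43 = 43 mg.

43 mg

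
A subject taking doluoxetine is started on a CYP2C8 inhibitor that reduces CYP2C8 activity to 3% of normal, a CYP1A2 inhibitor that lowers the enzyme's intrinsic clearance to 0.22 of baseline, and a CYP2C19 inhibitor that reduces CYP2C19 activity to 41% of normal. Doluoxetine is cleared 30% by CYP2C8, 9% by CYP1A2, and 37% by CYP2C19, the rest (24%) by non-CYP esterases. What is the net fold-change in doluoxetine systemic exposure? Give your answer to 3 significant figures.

CYP2C8: 0.3 × 0.03 = 0.009
CYP1A2: 0.09 × 0.22 = 0.0198
CYP2C19: 0.37 × 0.41 = 0.1517
Other: 0.24 (unchanged)
Relative clearance = 0.009 + 0.0198 + 0.1517 + 0.24 = 0.4205.
Because systemic exposure varies inversely with clearance, the combined effect is 1 / 0.4205 = 2.38.

2.38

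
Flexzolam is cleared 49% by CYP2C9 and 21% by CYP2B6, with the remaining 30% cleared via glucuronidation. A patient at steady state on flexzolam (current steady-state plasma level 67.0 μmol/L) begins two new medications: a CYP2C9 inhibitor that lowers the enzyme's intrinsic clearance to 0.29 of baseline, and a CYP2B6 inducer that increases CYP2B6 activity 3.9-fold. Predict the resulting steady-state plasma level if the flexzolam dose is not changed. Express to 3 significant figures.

53.1 μmol/L

CYP2C9: 0.49 × 0.29 = 0.1421
CYP2B6: 0.21 × 3.9 = 0.819
Other: 0.3 (unchanged)
New clearance relative to baseline: 0.1421 + 0.819 + 0.3 = 1.2611.
New steady-state plasma level = 67.0 / 1.2611 = 53.1 μmol/L (concentration scales inversely with clearance).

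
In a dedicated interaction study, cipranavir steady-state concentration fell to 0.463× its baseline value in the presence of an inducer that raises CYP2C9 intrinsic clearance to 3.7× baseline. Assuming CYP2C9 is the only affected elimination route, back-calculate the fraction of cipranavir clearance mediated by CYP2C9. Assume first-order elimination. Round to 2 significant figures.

0.43

CL'/CL = 1 / 0.463 = 2.16
3.7·fm + (1 − fm) = 2.16
fm = (2.16 − 1) / (3.7 − 1) = 0.43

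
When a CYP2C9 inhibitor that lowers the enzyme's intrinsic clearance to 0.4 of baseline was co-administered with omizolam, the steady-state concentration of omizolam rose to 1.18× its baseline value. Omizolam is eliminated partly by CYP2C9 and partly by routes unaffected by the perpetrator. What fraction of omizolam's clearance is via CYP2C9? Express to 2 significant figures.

Write x for the fraction cleared via CYP2C9. The observed steady-state concentration change means clearance fell to 1/1.18 = 0.8475 of baseline.
Only the CYP2C9 route changed, so 0.8475 = x·0.4 + (1 − x), giving x = 0.25.

0.25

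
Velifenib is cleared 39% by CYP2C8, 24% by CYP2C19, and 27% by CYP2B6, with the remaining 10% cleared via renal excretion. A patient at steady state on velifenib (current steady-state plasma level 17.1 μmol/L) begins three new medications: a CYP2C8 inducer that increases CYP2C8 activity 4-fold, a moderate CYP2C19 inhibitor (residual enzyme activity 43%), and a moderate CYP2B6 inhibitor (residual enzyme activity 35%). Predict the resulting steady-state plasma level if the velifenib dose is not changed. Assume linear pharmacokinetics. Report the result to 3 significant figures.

9.20 μmol/L

The CYP2C8 pathway (39% of clearance) is boosted to 4× activity: 0.39 × 4 = 1.56.
The CYP2C19 pathway (24% of clearance) drops to 0.43× activity: 0.24 × 0.43 = 0.1032.
The CYP2B6 pathway (27% of clearance) drops to 0.35× activity: 0.27 × 0.35 = 0.0945.
Non-CYP routes (10%) are unchanged.
Relative clearance = 1.56 + 0.1032 + 0.0945 + 0.1 = 1.8577.
New steady-state plasma level = 17.1 / 1.8577 = 9.20 μmol/L (concentration scales inversely with clearance).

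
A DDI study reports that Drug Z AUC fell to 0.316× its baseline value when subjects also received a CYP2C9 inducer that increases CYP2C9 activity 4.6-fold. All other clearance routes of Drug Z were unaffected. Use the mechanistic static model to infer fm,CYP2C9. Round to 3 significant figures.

0.601

Call the CYP2C9 fraction fm. After the interaction, CL_new/CL_old = fm × 4.6 + (1 − fm).
AUC ratio = 1 / (new CL fraction), so new CL fraction = 1 / 0.316 = 3.165.
fm × 4.6 + 1 − fm = 3.165  ⇒  fm × (4.6 − 1) = 2.165  ⇒  fm = 0.601.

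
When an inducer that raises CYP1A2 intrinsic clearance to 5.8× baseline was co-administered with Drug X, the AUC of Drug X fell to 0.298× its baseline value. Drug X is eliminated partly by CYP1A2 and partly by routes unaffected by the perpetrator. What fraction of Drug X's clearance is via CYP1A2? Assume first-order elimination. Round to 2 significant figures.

CL'/CL = 1 / 0.298 = 3.356
5.8·fm + (1 − fm) = 3.356
fm = (3.356 − 1) / (5.8 − 1) = 0.49

0.49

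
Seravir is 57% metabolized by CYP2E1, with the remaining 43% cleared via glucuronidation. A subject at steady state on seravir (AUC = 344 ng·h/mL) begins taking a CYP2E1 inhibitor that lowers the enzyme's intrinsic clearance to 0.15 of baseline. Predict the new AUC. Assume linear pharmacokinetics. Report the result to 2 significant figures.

6.7 × 10² ng·h/mL

The CYP2E1 pathway (57% of clearance) drops to 0.15× activity: 0.57 × 0.15 = 0.0855.
The remaining 43% of clearance is unaffected.
CL_new/CL_old = 0.0855 + 0.43 = 0.5155.
With dosing unchanged, AUC scales as 1/CL: 344 / 0.5155 = 6.7 × 10² ng·h/mL.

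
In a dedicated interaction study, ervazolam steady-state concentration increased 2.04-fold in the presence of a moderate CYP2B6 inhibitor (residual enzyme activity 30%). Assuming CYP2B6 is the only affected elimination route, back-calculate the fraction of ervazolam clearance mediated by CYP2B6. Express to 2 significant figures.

Let x = fm,CYP2B6. Because steady-state concentration ∝ 1/CL, relative clearance fell to 1/2.04 = 0.4902.
Setting x·0.3 + (1 − x) = 0.4902 and solving: x = (0.4902 − 1)/(0.3 − 1) = 0.73.

0.73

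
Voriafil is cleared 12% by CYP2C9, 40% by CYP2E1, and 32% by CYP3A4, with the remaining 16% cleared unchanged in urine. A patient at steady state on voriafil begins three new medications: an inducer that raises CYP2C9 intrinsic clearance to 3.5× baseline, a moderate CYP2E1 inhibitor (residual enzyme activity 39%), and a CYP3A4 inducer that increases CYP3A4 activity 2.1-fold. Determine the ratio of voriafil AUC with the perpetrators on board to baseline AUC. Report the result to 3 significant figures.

CYP2C9: 0.12 × 3.5 = 0.42
CYP2E1: 0.4 × 0.39 = 0.156
CYP3A4: 0.32 × 2.1 = 0.672
Other: 0.16 (unchanged)
New clearance relative to baseline: 0.42 + 0.156 + 0.672 + 0.16 = 1.408.
Net AUC ratio = 1 / 1.408 = 0.710.

0.710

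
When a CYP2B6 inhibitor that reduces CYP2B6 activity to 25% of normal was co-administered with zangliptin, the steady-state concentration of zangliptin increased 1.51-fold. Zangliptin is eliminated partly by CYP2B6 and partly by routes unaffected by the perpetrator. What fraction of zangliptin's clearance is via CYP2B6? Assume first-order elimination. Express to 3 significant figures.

Let x = fm,CYP2B6. Because steady-state concentration ∝ 1/CL, relative clearance fell to 1/1.51 = 0.6623.
Setting x·0.25 + (1 − x) = 0.6623 and solving: x = (0.6623 − 1)/(0.25 − 1) = 0.450.

0.450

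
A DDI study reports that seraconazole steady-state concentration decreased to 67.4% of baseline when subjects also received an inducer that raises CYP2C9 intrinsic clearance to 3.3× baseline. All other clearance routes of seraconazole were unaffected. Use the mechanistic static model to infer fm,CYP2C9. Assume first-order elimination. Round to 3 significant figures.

0.210

CL'/CL = 1 / 0.674 = 1.484
3.3·fm + (1 − fm) = 1.484
fm = (1.484 − 1) / (3.3 − 1) = 0.210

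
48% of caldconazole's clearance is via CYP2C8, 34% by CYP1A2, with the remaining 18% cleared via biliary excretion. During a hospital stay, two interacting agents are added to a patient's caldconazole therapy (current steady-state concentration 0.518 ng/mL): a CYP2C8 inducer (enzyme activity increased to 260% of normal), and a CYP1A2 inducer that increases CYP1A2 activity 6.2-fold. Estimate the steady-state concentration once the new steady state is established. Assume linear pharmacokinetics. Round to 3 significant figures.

CYP2C8: 0.48 × 2.6 = 1.248
CYP1A2: 0.34 × 6.2 = 2.108
Other: 0.18 (unchanged)
Relative clearance = 1.248 + 2.108 + 0.18 = 3.536.
New steady-state concentration = 0.518 / 3.536 = 0.146 ng/mL (concentration scales inversely with clearance).

0.146 ng/mL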